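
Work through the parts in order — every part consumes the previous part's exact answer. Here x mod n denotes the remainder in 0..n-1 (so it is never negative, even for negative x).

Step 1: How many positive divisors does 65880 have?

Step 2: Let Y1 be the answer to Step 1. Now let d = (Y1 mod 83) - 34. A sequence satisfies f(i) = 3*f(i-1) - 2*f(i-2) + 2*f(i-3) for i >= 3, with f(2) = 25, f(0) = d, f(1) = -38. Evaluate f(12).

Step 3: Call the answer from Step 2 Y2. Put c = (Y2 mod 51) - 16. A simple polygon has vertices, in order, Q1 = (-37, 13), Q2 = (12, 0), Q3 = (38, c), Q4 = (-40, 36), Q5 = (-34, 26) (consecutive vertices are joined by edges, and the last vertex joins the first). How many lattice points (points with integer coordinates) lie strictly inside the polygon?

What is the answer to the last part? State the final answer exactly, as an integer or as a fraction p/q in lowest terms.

1733

Step 1: 65880 = 2^3 * 3^3 * 5 * 61; number of divisors = (3+1) * (3+1) * (1+1) * (1+1) = 64; answer 64
Step 2: Y1 = 64; d = 30; f(3) = 3*(25) - 2*(-38) + 2*(30) = 211; iterating: f(3)=211, f(4)=507, f(5)=1149, f(6)=2855, f(7)=7281, f(8)=18431, f(9)=46441, f(10)=117023, f(11)=295049, f(12)=743983; answer 743983
Step 3: Y2 = 743983; c = 30; cross terms: (-37*0 - 12*13)=-156, (12*30 - 38*0)=360, (38*36 - -40*30)=2568, (-40*26 - -34*36)=184, (-34*13 - -37*26)=520; twice the area = |3476| = 3476; area = 1738; boundary points = 1 + 2 + 6 + 2 + 1 = 12; strictly interior points = area - boundary/2 + 1 = 1733; answer 1733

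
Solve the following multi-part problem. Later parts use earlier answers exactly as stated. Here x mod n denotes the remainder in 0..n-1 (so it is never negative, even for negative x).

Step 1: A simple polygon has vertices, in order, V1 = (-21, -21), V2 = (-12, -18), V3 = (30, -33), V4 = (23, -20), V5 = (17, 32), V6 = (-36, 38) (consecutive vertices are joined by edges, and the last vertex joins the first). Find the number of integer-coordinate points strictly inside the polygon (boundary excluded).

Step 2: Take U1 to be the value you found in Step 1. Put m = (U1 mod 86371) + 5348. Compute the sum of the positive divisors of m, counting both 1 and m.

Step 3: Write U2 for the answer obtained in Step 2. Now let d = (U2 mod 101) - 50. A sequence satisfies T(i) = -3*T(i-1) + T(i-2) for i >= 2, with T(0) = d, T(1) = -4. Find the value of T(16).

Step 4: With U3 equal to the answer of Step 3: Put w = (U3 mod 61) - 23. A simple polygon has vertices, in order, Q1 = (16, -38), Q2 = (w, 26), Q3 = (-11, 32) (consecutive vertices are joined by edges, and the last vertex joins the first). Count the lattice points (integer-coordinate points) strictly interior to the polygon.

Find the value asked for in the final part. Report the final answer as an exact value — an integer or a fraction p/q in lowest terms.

Step 1: cross terms: (-21*-18 - -12*-21)=126, (-12*-33 - 30*-18)=936, (30*-20 - 23*-33)=159, (23*32 - 17*-20)=1076, (17*38 - -36*32)=1798, (-36*-21 - -21*38)=1554; twice the area = |5649| = 5649; area = 5649/2; boundary points = 3 + 3 + 1 + 2 + 1 + 1 = 11; strictly interior points = area - boundary/2 + 1 = 2820; answer 2820
Step 2: U1 = 2820; m = 8168; 8168 = 2^3 * 1021; sigma = (1 + 2 + 4 + 8) * (1 + 1021) = 15 * 1022 = 15330; answer 15330
Step 3: U2 = 15330; d = 29; T(2) = -3*(-4) + 1*(29) = 41; iterating: T(2)=41, T(3)=-127, T(4)=422, T(5)=-1393, T(6)=4601, T(7)=-15196, T(8)=50189, T(9)=-165763, T(10)=547478, T(11)=-1808197, T(12)=5972069, T(13)=-19724404, T(14)=65145281, T(15)=-215160247, T(16)=710626022; answer 710626022
Step 4: U3 = 710626022; w = 33; cross terms: (16*26 - 33*-38)=1670, (33*32 - -11*26)=1342, (-11*-38 - 16*32)=-94; twice the area = |2918| = 2918; area = 1459; boundary points = 1 + 2 + 1 = 4; strictly interior points = area - boundary/2 + 1 = 1458; answer 1458

1458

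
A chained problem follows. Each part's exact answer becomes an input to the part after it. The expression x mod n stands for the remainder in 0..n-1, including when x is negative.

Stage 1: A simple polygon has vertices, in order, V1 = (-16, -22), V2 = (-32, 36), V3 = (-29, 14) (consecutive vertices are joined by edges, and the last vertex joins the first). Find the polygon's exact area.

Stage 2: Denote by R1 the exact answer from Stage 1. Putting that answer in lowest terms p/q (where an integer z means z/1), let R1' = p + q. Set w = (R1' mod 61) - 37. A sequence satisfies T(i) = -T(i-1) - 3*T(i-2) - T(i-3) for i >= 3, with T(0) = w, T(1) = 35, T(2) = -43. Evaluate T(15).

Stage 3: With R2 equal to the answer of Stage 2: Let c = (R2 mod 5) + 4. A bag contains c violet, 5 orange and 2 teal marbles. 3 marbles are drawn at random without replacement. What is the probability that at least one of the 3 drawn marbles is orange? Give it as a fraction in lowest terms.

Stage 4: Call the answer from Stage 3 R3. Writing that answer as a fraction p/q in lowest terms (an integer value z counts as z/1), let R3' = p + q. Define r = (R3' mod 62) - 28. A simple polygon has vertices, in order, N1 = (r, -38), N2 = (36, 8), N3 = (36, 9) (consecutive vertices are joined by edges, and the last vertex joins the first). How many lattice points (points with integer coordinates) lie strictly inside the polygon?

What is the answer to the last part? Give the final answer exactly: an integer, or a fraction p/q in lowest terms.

31

Stage 1: cross terms: (-16*36 - -32*-22)=-1280, (-32*14 - -29*36)=596, (-29*-22 - -16*14)=862; twice the area = |178| = 178; area = 89; answer 89
Stage 2: R1 = 89; threaded value p + q = 90; w = -8; T(3) = -1*(-43) - 3*(35) - 1*(-8) = -54; iterating: T(3)=-54, T(4)=148, T(5)=57, T(6)=-447, T(7)=128, T(8)=1156, T(9)=-1093, T(10)=-2503, T(11)=4626, T(12)=3976, T(13)=-15351, T(14)=-1203, T(15)=43280; answer 43280
Stage 3: R2 = 43280; c = 4; total draws C(11,3) = 165; complement C(6,3) = 20; favorable 165 - 20 = 145; P = 29/33; answer 29/33
Stage 4: R3 = 29/33; threaded value p + q = 62; r = -28; cross terms: (-28*8 - 36*-38)=1144, (36*9 - 36*8)=36, (36*-38 - -28*9)=-1116; twice the area = |64| = 64; area = 32; boundary points = 2 + 1 + 1 = 4; strictly interior points = area - boundary/2 + 1 = 31; answer 31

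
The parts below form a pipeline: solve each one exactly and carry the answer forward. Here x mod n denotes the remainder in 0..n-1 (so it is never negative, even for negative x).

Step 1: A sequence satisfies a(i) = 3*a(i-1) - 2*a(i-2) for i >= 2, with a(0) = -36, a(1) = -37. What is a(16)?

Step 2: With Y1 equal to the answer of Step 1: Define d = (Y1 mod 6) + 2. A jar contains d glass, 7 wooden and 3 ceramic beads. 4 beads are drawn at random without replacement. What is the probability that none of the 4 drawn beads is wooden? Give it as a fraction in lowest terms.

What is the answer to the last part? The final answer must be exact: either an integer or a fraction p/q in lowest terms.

Step 1: a(2) = 3*(-37) - 2*(-36) = -39; iterating: a(2)=-39, a(3)=-43, a(4)=-51, a(5)=-67, a(6)=-99, a(7)=-163, a(8)=-291, a(9)=-547, a(10)=-1059, a(11)=-2083, a(12)=-4131, a(13)=-8227, a(14)=-16419, a(15)=-32803, a(16)=-65571; answer -65571
Step 2: Y1 = -65571; d = 5; total draws C(15,4) = 1365; favorable C(8,4) = 70; P = 2/39; answer 2/39

2/39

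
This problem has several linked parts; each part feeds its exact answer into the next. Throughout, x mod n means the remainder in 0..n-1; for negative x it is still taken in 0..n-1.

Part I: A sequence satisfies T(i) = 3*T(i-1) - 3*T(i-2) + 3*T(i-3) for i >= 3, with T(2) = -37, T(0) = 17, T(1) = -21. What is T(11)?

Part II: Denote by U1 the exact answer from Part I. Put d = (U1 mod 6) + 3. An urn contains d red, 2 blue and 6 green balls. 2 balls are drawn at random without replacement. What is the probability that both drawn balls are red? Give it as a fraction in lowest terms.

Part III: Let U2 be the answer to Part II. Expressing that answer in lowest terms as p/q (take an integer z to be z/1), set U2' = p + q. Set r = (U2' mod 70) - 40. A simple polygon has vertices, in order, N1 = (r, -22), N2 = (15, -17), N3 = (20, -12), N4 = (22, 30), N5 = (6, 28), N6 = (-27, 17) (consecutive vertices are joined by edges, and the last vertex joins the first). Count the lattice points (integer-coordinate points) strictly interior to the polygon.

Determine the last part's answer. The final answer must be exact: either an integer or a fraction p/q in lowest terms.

Part I: T(3) = 3*(-37) - 3*(-21) + 3*(17) = 3; iterating: T(3)=3, T(4)=57, T(5)=51, T(6)=-9, T(7)=-9, T(8)=153, T(9)=459, T(10)=891, T(11)=1755; answer 1755
Part II: U1 = 1755; d = 6; total draws C(14,2) = 91; favorable C(6,2) = 15; P = 15/91; answer 15/91
Part III: U2 = 15/91; threaded value p + q = 106; r = -4; cross terms: (-4*-17 - 15*-22)=398, (15*-12 - 20*-17)=160, (20*30 - 22*-12)=864, (22*28 - 6*30)=436, (6*17 - -27*28)=858, (-27*-22 - -4*17)=662; twice the area = |3378| = 3378; area = 1689; boundary points = 1 + 5 + 2 + 2 + 11 + 1 = 22; strictly interior points = area - boundary/2 + 1 = 1679; answer 1679

1679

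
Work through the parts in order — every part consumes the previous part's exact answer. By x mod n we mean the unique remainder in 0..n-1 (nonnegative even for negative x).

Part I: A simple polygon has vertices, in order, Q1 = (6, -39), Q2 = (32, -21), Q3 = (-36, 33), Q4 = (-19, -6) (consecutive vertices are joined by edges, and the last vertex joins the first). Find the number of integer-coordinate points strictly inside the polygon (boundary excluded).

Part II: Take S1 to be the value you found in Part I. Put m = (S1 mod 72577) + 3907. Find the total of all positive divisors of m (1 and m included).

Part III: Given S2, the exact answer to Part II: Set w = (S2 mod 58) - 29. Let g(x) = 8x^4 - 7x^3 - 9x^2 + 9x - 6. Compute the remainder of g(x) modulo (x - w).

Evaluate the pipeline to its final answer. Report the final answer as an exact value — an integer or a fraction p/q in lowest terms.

21099

Part I: cross terms: (6*-21 - 32*-39)=1122, (32*33 - -36*-21)=300, (-36*-6 - -19*33)=843, (-19*-39 - 6*-6)=777; twice the area = |3042| = 3042; area = 1521; boundary points = 2 + 2 + 1 + 1 = 6; strictly interior points = area - boundary/2 + 1 = 1519; answer 1519
Part II: S1 = 1519; m = 5426; 5426 = 2 * 2713; sigma = (1 + 2) * (1 + 2713) = 3 * 2714 = 8142; answer 8142
Part III: S2 = 8142; w = -7; remainder = value at the root: 8*(-7)^4 - 7*(-7)^3 - 9*(-7)^2 + 9*(-7)^1 - 6 = (19208) + (2401) + (-441) + (-63) + (-6) = 21099; answer 21099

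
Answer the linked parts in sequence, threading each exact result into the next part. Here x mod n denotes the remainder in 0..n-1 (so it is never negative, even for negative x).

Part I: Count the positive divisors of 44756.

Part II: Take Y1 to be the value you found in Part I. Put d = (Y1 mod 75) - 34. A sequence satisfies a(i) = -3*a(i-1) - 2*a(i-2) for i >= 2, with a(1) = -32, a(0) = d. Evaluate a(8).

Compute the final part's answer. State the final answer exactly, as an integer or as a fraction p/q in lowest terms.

13748

Part I: 44756 = 2^2 * 67 * 167; number of divisors = (2+1) * (1+1) * (1+1) = 12; answer 12
Part II: Y1 = 12; d = -22; a(2) = -3*(-32) - 2*(-22) = 140; iterating: a(2)=140, a(3)=-356, a(4)=788, a(5)=-1652, a(6)=3380, a(7)=-6836, a(8)=13748; answer 13748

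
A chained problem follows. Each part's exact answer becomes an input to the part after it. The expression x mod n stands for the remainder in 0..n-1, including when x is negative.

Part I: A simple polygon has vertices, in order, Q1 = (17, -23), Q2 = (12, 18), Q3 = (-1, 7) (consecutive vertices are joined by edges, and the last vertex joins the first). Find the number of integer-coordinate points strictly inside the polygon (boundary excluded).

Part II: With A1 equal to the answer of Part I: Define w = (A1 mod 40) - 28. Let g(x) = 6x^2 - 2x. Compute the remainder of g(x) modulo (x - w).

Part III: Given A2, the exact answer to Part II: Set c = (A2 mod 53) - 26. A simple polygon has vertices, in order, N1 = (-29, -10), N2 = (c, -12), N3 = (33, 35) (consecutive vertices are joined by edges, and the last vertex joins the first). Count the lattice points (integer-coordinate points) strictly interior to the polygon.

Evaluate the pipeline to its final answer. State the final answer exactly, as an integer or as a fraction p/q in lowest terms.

Part I: cross terms: (17*18 - 12*-23)=582, (12*7 - -1*18)=102, (-1*-23 - 17*7)=-96; twice the area = |588| = 588; area = 294; boundary points = 1 + 1 + 6 = 8; strictly interior points = area - boundary/2 + 1 = 291; answer 291
Part II: A1 = 291; w = -17; remainder = value at the root: 6*(-17)^2 - 2*(-17)^1 = (1734) + (34) = 1768; answer 1768
Part III: A2 = 1768; c = -7; cross terms: (-29*-12 - -7*-10)=278, (-7*35 - 33*-12)=151, (33*-10 - -29*35)=685; twice the area = |1114| = 1114; area = 557; boundary points = 2 + 1 + 1 = 4; strictly interior points = area - boundary/2 + 1 = 556; answer 556

556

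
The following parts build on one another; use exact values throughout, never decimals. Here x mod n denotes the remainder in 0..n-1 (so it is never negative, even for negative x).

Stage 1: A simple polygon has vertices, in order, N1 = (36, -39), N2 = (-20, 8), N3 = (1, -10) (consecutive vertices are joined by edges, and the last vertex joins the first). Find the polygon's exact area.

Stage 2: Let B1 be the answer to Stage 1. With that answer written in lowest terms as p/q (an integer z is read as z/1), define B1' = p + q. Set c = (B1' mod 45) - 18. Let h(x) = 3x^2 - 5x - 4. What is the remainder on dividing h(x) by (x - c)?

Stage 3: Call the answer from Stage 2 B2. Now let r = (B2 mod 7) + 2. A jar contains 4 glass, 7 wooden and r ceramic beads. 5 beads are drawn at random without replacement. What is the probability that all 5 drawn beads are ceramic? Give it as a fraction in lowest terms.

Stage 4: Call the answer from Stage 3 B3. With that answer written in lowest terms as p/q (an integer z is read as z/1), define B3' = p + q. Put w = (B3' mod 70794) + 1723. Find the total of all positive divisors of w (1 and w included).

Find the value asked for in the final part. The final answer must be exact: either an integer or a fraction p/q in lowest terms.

10164

Stage 1: cross terms: (36*8 - -20*-39)=-492, (-20*-10 - 1*8)=192, (1*-39 - 36*-10)=321; twice the area = |21| = 21; area = 21/2; answer 21/2
Stage 2: B1 = 21/2; threaded value p + q = 23; c = 5; remainder = value at the root: 3*(5)^2 - 5*(5)^1 - 4 = (75) + (-25) + (-4) = 46; answer 46
Stage 3: B2 = 46; r = 6; total draws C(17,5) = 6188; favorable C(6,5) = 6; P = 3/3094; answer 3/3094
Stage 4: B3 = 3/3094; threaded value p + q = 3097; w = 4820; 4820 = 2^2 * 5 * 241; sigma = (1 + 2 + 4) * (1 + 5) * (1 + 241) = 7 * 6 * 242 = 10164; answer 10164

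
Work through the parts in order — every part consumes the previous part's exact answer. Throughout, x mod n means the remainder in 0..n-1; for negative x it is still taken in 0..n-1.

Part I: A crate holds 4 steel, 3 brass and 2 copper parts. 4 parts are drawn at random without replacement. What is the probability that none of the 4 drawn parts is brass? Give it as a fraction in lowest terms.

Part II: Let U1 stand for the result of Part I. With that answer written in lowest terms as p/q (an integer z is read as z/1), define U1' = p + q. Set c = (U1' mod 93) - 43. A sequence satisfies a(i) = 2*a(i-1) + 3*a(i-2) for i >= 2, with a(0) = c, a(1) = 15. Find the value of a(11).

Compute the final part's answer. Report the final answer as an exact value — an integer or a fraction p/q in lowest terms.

841449

Part I: total draws C(9,4) = 126; favorable C(6,4) = 15; P = 5/42; answer 5/42
Part II: U1 = 5/42; threaded value p + q = 47; c = 4; a(2) = 2*(15) + 3*(4) = 42; iterating: a(2)=42, a(3)=129, a(4)=384, a(5)=1155, a(6)=3462, a(7)=10389, a(8)=31164, a(9)=93495, a(10)=280482, a(11)=841449; answer 841449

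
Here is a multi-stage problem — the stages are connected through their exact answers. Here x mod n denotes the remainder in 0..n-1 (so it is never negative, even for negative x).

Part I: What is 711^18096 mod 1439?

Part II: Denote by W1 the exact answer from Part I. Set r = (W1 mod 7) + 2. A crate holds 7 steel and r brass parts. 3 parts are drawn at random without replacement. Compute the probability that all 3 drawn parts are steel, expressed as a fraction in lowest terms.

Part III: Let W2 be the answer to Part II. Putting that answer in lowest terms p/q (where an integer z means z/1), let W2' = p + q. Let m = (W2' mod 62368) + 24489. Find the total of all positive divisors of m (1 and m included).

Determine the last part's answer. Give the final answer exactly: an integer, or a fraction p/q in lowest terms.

25840

Part I: squarings mod 1439: 711^1=711, 711^2=432, 711^4=993, 711^8=334, 711^16=753, 711^32=43, 711^64=410, 711^128=1176, 711^256=97, 711^512=775, 711^1024=562, 711^2048=703, 711^4096=632, 711^8192=821, 711^16384=589; 711^18096 = 711^16 * 711^32 * 711^128 * 711^512 * 711^1024 * 711^16384 = 961 (mod 1439); answer 961
Part II: W1 = 961; r = 4; total draws C(11,3) = 165; favorable C(7,3) = 35; P = 7/33; answer 7/33
Part III: W2 = 7/33; threaded value p + q = 40; m = 24529; 24529 = 19 * 1291; sigma = (1 + 19) * (1 + 1291) = 20 * 1292 = 25840; answer 25840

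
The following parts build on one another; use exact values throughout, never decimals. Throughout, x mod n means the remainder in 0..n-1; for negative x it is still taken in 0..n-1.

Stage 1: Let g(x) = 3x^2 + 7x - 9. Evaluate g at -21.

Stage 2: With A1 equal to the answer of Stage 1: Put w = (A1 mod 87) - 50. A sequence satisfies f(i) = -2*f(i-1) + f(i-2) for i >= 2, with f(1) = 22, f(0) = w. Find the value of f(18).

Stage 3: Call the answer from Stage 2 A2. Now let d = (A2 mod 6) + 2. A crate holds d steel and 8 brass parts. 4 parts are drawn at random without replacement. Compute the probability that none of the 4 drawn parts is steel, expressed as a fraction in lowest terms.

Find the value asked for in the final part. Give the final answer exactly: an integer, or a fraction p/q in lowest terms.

14/99

Stage 1: 3*(-21)^2 + 7*(-21)^1 - 9 = (1323) + (-147) + (-9) = 1167; answer 1167
Stage 2: A1 = 1167; w = -14; f(2) = -2*(22) + 1*(-14) = -58; iterating: f(2)=-58, f(3)=138, f(4)=-334, f(5)=806, f(6)=-1946, f(7)=4698, f(8)=-11342, f(9)=27382, f(10)=-66106, f(11)=159594, f(12)=-385294, f(13)=930182, f(14)=-2245658, f(15)=5421498, f(16)=-13088654, f(17)=31598806, f(18)=-76286266; answer -76286266
Stage 3: A2 = -76286266; d = 4; total draws C(12,4) = 495; favorable C(8,4) = 70; P = 14/99; answer 14/99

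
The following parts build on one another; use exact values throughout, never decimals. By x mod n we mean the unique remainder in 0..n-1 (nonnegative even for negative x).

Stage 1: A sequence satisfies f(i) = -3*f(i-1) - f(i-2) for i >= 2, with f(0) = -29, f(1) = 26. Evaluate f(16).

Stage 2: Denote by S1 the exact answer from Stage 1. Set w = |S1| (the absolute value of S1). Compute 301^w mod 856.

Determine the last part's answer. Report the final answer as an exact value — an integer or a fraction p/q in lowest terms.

105

Stage 1: f(2) = -3*(26) - 1*(-29) = -49; iterating: f(2)=-49, f(3)=121, f(4)=-314, f(5)=821, f(6)=-2149, f(7)=5626, f(8)=-14729, f(9)=38561, f(10)=-100954, f(11)=264301, f(12)=-691949, f(13)=1811546, f(14)=-4742689, f(15)=12416521, f(16)=-32506874; answer -32506874
Stage 2: S1 = -32506874; w = 32506874; squarings mod 856: 301^1=301, 301^2=721, 301^4=249, 301^8=369, 301^16=57, 301^32=681, 301^64=665, 301^128=529, 301^256=785, 301^512=761, 301^1024=465, 301^2048=513, 301^4096=377, 301^8192=33, 301^16384=233, 301^32768=361, 301^65536=209, 301^131072=25, 301^262144=625, 301^524288=289, 301^1048576=489, 301^2097152=297, 301^4194304=41, 301^8388608=825, 301^16777216=105; 301^32506874 = 301^2 * 301^8 * 301^16 * 301^32 * 301^64 * 301^128 * 301^256 * 301^512 * 301^1048576 * 301^2097152 * 301^4194304 * 301^8388608 * 301^16777216 = 105 (mod 856); answer 105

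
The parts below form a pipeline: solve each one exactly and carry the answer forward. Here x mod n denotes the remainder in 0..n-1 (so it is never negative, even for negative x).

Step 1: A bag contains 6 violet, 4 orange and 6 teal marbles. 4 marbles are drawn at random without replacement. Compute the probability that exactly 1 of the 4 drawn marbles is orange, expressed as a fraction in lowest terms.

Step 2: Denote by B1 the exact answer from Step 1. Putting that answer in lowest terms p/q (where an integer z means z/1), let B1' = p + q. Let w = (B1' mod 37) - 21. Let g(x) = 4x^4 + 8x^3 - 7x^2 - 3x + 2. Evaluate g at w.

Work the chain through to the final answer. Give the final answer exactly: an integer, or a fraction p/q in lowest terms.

Step 1: total draws C(16,4) = 1820; favorable C(4,1)*C(12,3) = 880; P = 44/91; answer 44/91
Step 2: B1 = 44/91; threaded value p + q = 135; w = 3; 4*(3)^4 + 8*(3)^3 - 7*(3)^2 - 3*(3)^1 + 2 = (324) + (216) + (-63) + (-9) + (2) = 470; answer 470

470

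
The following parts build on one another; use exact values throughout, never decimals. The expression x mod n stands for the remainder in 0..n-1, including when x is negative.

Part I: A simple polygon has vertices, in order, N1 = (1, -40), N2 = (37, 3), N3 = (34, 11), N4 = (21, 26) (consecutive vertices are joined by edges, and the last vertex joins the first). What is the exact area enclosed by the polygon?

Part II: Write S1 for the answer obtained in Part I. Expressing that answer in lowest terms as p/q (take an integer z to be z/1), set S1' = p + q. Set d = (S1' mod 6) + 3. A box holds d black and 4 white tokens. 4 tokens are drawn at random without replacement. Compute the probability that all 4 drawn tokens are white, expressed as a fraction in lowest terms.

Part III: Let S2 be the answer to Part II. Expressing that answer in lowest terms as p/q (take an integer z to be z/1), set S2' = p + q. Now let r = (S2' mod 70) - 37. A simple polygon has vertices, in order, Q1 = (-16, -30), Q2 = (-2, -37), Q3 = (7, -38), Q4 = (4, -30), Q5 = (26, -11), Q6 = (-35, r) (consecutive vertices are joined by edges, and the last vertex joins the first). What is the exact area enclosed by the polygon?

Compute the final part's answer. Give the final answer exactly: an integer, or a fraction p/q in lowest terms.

454

Part I: cross terms: (1*3 - 37*-40)=1483, (37*11 - 34*3)=305, (34*26 - 21*11)=653, (21*-40 - 1*26)=-866; twice the area = |1575| = 1575; area = 1575/2; answer 1575/2
Part II: S1 = 1575/2; threaded value p + q = 1577; d = 8; total draws C(12,4) = 495; favorable C(4,4) = 1; P = 1/495; answer 1/495
Part III: S2 = 1/495; threaded value p + q = 496; r = -31; cross terms: (-16*-37 - -2*-30)=532, (-2*-38 - 7*-37)=335, (7*-30 - 4*-38)=-58, (4*-11 - 26*-30)=736, (26*-31 - -35*-11)=-1191, (-35*-30 - -16*-31)=554; twice the area = |908| = 908; area = 454; answer 454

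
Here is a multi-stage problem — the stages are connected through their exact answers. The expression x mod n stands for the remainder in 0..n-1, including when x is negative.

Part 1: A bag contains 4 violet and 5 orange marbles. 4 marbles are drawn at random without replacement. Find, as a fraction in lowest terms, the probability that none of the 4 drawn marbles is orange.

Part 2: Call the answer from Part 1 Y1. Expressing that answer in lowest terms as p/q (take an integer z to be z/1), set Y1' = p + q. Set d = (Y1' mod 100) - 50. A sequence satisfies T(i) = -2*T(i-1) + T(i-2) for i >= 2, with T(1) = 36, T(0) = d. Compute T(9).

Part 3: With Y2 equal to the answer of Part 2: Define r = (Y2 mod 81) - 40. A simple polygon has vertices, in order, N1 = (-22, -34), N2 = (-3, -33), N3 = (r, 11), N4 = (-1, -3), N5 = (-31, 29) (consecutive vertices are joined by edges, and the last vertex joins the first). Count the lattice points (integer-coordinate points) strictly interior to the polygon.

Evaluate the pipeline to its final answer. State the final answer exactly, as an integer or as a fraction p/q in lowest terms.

Part 1: total draws C(9,4) = 126; favorable C(4,4) = 1; P = 1/126; answer 1/126
Part 2: Y1 = 1/126; threaded value p + q = 127; d = -23; T(2) = -2*(36) + 1*(-23) = -95; iterating: T(2)=-95, T(3)=226, T(4)=-547, T(5)=1320, T(6)=-3187, T(7)=7694, T(8)=-18575, T(9)=44844; answer 44844
Part 3: Y2 = 44844; r = 11; cross terms: (-22*-33 - -3*-34)=624, (-3*11 - 11*-33)=330, (11*-3 - -1*11)=-22, (-1*29 - -31*-3)=-122, (-31*-34 - -22*29)=1692; twice the area = |2502| = 2502; area = 1251; boundary points = 1 + 2 + 2 + 2 + 9 = 16; strictly interior points = area - boundary/2 + 1 = 1244; answer 1244

1244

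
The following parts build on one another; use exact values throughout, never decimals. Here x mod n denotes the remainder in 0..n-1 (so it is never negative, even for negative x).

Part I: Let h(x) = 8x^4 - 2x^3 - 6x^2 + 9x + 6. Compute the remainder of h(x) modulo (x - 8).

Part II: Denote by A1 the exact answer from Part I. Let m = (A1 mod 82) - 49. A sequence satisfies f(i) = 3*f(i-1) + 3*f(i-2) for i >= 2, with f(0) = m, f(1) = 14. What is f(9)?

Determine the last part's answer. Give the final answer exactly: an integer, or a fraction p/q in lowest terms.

19359

Part I: remainder = value at the root: 8*(8)^4 - 2*(8)^3 - 6*(8)^2 + 9*(8)^1 + 6 = (32768) + (-1024) + (-384) + (72) + (6) = 31438; answer 31438
Part II: A1 = 31438; m = -17; f(2) = 3*(14) + 3*(-17) = -9; iterating: f(2)=-9, f(3)=15, f(4)=18, f(5)=99, f(6)=351, f(7)=1350, f(8)=5103, f(9)=19359; answer 19359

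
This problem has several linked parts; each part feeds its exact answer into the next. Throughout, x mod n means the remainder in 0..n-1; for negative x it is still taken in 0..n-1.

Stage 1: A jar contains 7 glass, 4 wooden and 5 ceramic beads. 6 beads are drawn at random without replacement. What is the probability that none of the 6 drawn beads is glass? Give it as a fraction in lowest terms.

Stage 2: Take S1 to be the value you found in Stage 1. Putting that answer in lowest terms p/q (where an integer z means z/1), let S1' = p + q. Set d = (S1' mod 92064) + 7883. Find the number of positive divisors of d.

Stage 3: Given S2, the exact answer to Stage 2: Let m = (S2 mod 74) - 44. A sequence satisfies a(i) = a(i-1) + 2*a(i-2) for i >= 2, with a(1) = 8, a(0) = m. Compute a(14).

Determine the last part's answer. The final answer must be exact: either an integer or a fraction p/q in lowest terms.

-98324

Stage 1: total draws C(16,6) = 8008; favorable C(9,6) = 84; P = 3/286; answer 3/286
Stage 2: S1 = 3/286; threaded value p + q = 289; d = 8172; 8172 = 2^2 * 3^2 * 227; number of divisors = (2+1) * (2+1) * (1+1) = 18; answer 18
Stage 3: S2 = 18; m = -26; a(2) = 1*(8) + 2*(-26) = -44; iterating: a(2)=-44, a(3)=-28, a(4)=-116, a(5)=-172, a(6)=-404, a(7)=-748, a(8)=-1556, a(9)=-3052, a(10)=-6164, a(11)=-12268, a(12)=-24596, a(13)=-49132, a(14)=-98324; answer -98324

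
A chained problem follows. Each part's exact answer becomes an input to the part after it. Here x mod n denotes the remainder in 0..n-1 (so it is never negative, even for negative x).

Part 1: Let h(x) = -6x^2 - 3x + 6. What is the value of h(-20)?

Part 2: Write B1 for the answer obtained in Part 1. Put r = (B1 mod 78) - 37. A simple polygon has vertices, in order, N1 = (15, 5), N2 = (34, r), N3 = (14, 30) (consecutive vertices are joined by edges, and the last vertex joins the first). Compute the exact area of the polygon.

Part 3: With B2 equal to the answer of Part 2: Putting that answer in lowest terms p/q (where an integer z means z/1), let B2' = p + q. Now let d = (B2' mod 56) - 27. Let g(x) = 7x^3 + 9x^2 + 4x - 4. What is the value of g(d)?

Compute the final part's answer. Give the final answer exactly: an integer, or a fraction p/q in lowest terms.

Part 1: -6*(-20)^2 - 3*(-20)^1 + 6 = (-2400) + (60) + (6) = -2334; answer -2334
Part 2: B1 = -2334; r = -31; cross terms: (15*-31 - 34*5)=-635, (34*30 - 14*-31)=1454, (14*5 - 15*30)=-380; twice the area = |439| = 439; area = 439/2; answer 439/2
Part 3: B2 = 439/2; threaded value p + q = 441; d = 22; 7*(22)^3 + 9*(22)^2 + 4*(22)^1 - 4 = (74536) + (4356) + (88) + (-4) = 78976; answer 78976

78976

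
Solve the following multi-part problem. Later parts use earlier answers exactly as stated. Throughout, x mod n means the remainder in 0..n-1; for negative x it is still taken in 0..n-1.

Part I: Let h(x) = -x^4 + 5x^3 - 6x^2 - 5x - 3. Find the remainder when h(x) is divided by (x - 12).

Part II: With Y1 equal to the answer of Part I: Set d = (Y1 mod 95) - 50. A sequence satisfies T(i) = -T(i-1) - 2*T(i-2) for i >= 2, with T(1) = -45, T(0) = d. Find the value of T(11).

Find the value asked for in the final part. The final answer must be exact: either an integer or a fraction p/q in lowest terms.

-1849

Part I: remainder = value at the root: -1*(12)^4 + 5*(12)^3 - 6*(12)^2 - 5*(12)^1 - 3 = (-20736) + (8640) + (-864) + (-60) + (-3) = -13023; answer -13023
Part II: Y1 = -13023; d = 37; T(2) = -1*(-45) - 2*(37) = -29; iterating: T(2)=-29, T(3)=119, T(4)=-61, T(5)=-177, T(6)=299, T(7)=55, T(8)=-653, T(9)=543, T(10)=763, T(11)=-1849; answer -1849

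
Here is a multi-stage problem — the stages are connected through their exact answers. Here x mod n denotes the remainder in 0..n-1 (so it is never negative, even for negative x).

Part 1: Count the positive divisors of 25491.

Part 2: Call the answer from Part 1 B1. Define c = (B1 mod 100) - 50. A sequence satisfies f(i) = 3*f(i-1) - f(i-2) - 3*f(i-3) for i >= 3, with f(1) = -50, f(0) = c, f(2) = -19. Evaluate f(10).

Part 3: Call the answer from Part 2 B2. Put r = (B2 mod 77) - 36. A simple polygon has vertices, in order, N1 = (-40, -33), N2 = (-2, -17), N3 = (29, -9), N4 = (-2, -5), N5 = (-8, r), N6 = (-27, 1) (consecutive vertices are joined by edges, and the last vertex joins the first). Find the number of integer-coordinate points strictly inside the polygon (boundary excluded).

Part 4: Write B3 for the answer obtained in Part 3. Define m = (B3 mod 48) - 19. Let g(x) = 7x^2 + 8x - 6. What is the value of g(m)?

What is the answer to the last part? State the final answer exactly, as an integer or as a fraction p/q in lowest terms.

1881

Part 1: 25491 = 3 * 29 * 293; number of divisors = (1+1) * (1+1) * (1+1) = 8; answer 8
Part 2: B1 = 8; c = -42; f(3) = 3*(-19) - 1*(-50) - 3*(-42) = 119; iterating: f(3)=119, f(4)=526, f(5)=1516, f(6)=3665, f(7)=7901, f(8)=15490, f(9)=27574, f(10)=43529; answer 43529
Part 3: B2 = 43529; r = -12; cross terms: (-40*-17 - -2*-33)=614, (-2*-9 - 29*-17)=511, (29*-5 - -2*-9)=-163, (-2*-12 - -8*-5)=-16, (-8*1 - -27*-12)=-332, (-27*-33 - -40*1)=931; twice the area = |1545| = 1545; area = 1545/2; boundary points = 2 + 1 + 1 + 1 + 1 + 1 = 7; strictly interior points = area - boundary/2 + 1 = 770; answer 770
Part 4: B3 = 770; m = -17; 7*(-17)^2 + 8*(-17)^1 - 6 = (2023) + (-136) + (-6) = 1881; answer 1881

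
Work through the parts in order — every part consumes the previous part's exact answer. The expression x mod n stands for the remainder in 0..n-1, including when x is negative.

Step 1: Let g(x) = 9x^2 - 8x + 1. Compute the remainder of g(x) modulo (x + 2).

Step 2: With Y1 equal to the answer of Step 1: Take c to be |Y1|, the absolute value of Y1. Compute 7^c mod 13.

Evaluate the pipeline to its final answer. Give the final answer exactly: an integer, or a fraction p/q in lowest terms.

11

Step 1: remainder = value at the root: 9*(-2)^2 - 8*(-2)^1 + 1 = (36) + (16) + (1) = 53; answer 53
Step 2: Y1 = 53; c = 53; squarings mod 13: 7^1=7, 7^2=10, 7^4=9, 7^8=3, 7^16=9, 7^32=3; 7^53 = 7^1 * 7^4 * 7^16 * 7^32 = 11 (mod 13); answer 11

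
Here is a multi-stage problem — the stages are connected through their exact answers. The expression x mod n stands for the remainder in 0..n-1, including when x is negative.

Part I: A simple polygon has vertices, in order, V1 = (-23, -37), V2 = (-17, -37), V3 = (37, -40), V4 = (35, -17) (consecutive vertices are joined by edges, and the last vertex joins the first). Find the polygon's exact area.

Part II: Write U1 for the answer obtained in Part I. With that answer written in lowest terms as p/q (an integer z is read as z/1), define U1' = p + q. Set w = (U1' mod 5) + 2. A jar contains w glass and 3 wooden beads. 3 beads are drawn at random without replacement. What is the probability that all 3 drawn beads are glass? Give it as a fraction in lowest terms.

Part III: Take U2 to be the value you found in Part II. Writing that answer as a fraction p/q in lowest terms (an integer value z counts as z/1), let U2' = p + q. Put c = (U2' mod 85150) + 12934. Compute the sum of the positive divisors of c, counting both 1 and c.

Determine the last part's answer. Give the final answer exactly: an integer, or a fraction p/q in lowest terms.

Part I: cross terms: (-23*-37 - -17*-37)=222, (-17*-40 - 37*-37)=2049, (37*-17 - 35*-40)=771, (35*-37 - -23*-17)=-1686; twice the area = |1356| = 1356; area = 678; answer 678
Part II: U1 = 678; threaded value p + q = 679; w = 6; total draws C(9,3) = 84; favorable C(6,3) = 20; P = 5/21; answer 5/21
Part III: U2 = 5/21; threaded value p + q = 26; c = 12960; 12960 = 2^5 * 3^4 * 5; sigma = (1 + 2 + 4 + 8 + 16 + 32) * (1 + 3 + 9 + 27 + 81) * (1 + 5) = 63 * 121 * 6 = 45738; answer 45738

45738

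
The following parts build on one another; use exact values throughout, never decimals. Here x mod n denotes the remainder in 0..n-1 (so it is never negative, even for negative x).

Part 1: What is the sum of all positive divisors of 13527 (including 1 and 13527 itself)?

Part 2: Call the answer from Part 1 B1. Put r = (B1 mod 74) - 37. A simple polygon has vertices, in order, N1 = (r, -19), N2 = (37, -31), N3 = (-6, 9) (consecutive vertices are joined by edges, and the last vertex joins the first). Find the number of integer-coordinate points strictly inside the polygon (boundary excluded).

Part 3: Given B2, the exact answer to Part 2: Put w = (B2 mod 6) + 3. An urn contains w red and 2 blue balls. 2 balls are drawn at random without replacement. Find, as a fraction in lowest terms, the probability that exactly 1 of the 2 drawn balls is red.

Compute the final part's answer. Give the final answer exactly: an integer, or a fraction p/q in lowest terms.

7/18

Part 1: 13527 = 3^4 * 167; sigma = (1 + 3 + 9 + 27 + 81) * (1 + 167) = 121 * 168 = 20328; answer 20328
Part 2: B1 = 20328; r = 15; cross terms: (15*-31 - 37*-19)=238, (37*9 - -6*-31)=147, (-6*-19 - 15*9)=-21; twice the area = |364| = 364; area = 182; boundary points = 2 + 1 + 7 = 10; strictly interior points = area - boundary/2 + 1 = 178; answer 178
Part 3: B2 = 178; w = 7; total draws C(9,2) = 36; favorable C(7,1)*C(2,1) = 14; P = 7/18; answer 7/18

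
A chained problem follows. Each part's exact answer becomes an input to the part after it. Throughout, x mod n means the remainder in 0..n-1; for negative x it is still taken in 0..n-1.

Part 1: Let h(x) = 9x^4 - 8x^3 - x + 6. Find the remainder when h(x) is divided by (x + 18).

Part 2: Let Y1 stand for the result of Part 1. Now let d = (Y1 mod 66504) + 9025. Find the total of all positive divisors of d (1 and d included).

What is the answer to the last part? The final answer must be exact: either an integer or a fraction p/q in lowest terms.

87780

Part 1: remainder = value at the root: 9*(-18)^4 - 8*(-18)^3 - 1*(-18)^1 + 6 = (944784) + (46656) + (18) + (6) = 991464; answer 991464
Part 2: Y1 = 991464; d = 69433; 69433 = 7^2 * 13 * 109; sigma = (1 + 7 + 49) * (1 + 13) * (1 + 109) = 57 * 14 * 110 = 87780; answer 87780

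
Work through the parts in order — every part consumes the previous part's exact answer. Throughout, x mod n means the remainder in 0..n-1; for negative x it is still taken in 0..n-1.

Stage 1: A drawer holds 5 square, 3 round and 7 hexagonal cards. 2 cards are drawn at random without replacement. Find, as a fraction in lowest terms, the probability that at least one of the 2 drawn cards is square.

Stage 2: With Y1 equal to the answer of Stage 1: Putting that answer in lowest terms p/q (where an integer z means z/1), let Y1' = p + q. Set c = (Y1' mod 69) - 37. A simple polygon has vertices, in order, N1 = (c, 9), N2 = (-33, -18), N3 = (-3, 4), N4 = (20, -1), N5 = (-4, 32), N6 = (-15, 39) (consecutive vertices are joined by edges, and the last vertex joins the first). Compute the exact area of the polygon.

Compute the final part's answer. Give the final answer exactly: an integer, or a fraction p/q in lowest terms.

2341/2

Stage 1: total draws C(15,2) = 105; complement C(10,2) = 45; favorable 105 - 45 = 60; P = 4/7; answer 4/7
Stage 2: Y1 = 4/7; threaded value p + q = 11; c = -26; cross terms: (-26*-18 - -33*9)=765, (-33*4 - -3*-18)=-186, (-3*-1 - 20*4)=-77, (20*32 - -4*-1)=636, (-4*39 - -15*32)=324, (-15*9 - -26*39)=879; twice the area = |2341| = 2341; area = 2341/2; answer 2341/2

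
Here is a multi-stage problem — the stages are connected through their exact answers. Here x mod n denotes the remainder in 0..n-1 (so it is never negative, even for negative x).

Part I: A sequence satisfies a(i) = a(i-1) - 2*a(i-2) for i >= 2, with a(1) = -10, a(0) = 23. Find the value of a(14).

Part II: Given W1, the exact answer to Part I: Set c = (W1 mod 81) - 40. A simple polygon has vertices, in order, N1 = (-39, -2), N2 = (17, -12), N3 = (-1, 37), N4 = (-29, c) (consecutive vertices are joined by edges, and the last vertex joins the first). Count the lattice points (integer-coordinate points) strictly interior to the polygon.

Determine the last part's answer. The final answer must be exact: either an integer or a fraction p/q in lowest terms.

1597

Part I: a(2) = 1*(-10) - 2*(23) = -56; iterating: a(2)=-56, a(3)=-36, a(4)=76, a(5)=148, a(6)=-4, a(7)=-300, a(8)=-292, a(9)=308, a(10)=892, a(11)=276, a(12)=-1508, a(13)=-2060, a(14)=956; answer 956
Part II: W1 = 956; c = 25; cross terms: (-39*-12 - 17*-2)=502, (17*37 - -1*-12)=617, (-1*25 - -29*37)=1048, (-29*-2 - -39*25)=1033; twice the area = |3200| = 3200; area = 1600; boundary points = 2 + 1 + 4 + 1 = 8; strictly interior points = area - boundary/2 + 1 = 1597; answer 1597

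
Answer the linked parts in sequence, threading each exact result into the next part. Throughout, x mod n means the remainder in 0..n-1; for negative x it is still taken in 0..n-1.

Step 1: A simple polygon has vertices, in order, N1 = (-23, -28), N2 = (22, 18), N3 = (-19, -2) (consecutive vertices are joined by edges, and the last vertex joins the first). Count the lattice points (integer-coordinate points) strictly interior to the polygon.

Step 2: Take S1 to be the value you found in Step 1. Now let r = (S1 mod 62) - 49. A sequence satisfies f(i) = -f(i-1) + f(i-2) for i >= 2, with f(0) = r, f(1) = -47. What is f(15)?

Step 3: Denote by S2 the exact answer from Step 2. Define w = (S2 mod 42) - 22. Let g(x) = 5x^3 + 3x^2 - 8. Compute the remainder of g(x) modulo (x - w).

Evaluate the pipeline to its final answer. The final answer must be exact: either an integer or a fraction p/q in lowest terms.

Step 1: cross terms: (-23*18 - 22*-28)=202, (22*-2 - -19*18)=298, (-19*-28 - -23*-2)=486; twice the area = |986| = 986; area = 493; boundary points = 1 + 1 + 2 = 4; strictly interior points = area - boundary/2 + 1 = 492; answer 492
Step 2: S1 = 492; r = 9; f(2) = -1*(-47) + 1*(9) = 56; iterating: f(2)=56, f(3)=-103, f(4)=159, f(5)=-262, f(6)=421, f(7)=-683, f(8)=1104, f(9)=-1787, f(10)=2891, f(11)=-4678, f(12)=7569, f(13)=-12247, f(14)=19816, f(15)=-32063; answer -32063
Step 3: S2 = -32063; w = 3; remainder = value at the root: 5*(3)^3 + 3*(3)^2 - 8 = (135) + (27) + (-8) = 154; answer 154

154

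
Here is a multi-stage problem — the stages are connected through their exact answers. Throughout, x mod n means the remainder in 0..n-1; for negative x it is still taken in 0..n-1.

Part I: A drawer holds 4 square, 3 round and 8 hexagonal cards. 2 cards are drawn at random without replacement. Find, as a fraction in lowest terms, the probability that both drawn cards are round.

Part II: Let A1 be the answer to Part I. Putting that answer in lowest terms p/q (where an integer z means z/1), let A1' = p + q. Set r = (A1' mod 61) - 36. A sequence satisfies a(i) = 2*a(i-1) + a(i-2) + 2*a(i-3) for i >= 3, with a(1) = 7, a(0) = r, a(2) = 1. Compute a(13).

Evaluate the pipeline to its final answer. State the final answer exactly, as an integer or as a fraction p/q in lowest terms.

Part I: total draws C(15,2) = 105; favorable C(3,2) = 3; P = 1/35; answer 1/35
Part II: A1 = 1/35; threaded value p + q = 36; r = 0; a(3) = 2*(1) + 1*(7) + 2*(0) = 9; iterating: a(3)=9, a(4)=33, a(5)=77, a(6)=205, a(7)=553, a(8)=1465, a(9)=3893, a(10)=10357, a(11)=27537, a(12)=73217, a(13)=194685; answer 194685

194685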